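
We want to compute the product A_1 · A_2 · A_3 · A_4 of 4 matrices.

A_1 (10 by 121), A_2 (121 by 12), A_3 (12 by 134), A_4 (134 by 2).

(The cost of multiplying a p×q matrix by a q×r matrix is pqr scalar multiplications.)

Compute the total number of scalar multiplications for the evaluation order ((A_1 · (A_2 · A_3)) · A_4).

359388

(A_2 · A_3): 121×12 by 12×134 → 121×134, cost 121·12·134 = 194568
(A_1 · (A_2 · A_3)): 10×121 by 121×134 → 10×134, cost 10·121·134 = 162140; cumulative 356708
((A_1 · (A_2 · A_3)) · A_4): 10×134 by 134×2 → 10×2, cost 10·134·2 = 2680; cumulative 359388
Total: 359388 scalar multiplications.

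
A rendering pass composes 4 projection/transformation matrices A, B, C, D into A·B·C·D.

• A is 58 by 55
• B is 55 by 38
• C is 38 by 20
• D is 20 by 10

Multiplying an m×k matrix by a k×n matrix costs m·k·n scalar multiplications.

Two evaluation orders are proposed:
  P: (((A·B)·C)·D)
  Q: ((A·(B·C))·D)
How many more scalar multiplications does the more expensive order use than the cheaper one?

Order P = (((A·B)·C)·D): (A·B): 58×55 by 55×38 → 58×38, cost 58·55·38 = 121220; ((A·B)·C): 58×38 by 38×20 → 58×20, cost 58·38·20 = 44080; cumulative 165300; (((A·B)·C)·D): 58×20 by 20×10 → 58×10, cost 58·20·10 = 11600; cumulative 176900. Total 176900.
Order Q = ((A·(B·C))·D): (B·C): 55×38 by 38×20 → 55×20, cost 55·38·20 = 41800; (A·(B·C)): 58×55 by 55×20 → 58×20, cost 58·55·20 = 63800; cumulative 105600; ((A·(B·C))·D): 58×20 by 20×10 → 58×10, cost 58·20·10 = 11600; cumulative 117200. Total 117200.
Difference: |176900 − 117200| = 59700.

59700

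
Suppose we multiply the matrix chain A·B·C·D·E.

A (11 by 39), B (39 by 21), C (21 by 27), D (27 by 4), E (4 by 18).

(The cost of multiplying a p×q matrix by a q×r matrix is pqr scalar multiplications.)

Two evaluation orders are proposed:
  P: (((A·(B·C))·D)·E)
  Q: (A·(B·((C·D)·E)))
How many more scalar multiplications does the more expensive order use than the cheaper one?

Order P = (((A·(B·C))·D)·E): (B·C): 39×21 by 21×27 → 39×27, cost 39·21·27 = 22113; (A·(B·C)): 11×39 by 39×27 → 11×27, cost 11·39·27 = 11583; cumulative 33696; ((A·(B·C))·D): 11×27 by 27×4 → 11×4, cost 11·27·4 = 1188; cumulative 34884; (((A·(B·C))·D)·E): 11×4 by 4×18 → 11×18, cost 11·4·18 = 792; cumulative 35676. Total 35676.
Order Q = (A·(B·((C·D)·E))): (C·D): 21×27 by 27×4 → 21×4, cost 21·27·4 = 2268; ((C·D)·E): 21×4 by 4×18 → 21×18, cost 21·4·18 = 1512; cumulative 3780; (B·((C·D)·E)): 39×21 by 21×18 → 39×18, cost 39·21·18 = 14742; cumulative 18522; (A·(B·((C·D)·E))): 11×39 by 39×18 → 11×18, cost 11·39·18 = 7722; cumulative 26244. Total 26244.
Difference: |35676 − 26244| = 9432.

9432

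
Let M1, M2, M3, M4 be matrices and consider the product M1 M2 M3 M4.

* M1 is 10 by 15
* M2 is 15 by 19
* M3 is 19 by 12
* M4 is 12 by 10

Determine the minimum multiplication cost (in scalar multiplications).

6330

Adjacent pairs: M1M2 = 10·15·19 = 2850; M2M3 = 15·19·12 = 3420; M3M4 = 19·12·10 = 2280.
Length 3: M1..M3: k=1: 0+3420+10·15·12=5220; k=2: 2850+0+10·19·12=5130 → min 5130 | M2..M4: k=2: 0+2280+15·19·10=5130; k=3: 3420+0+15·12·10=5220 → min 5130.
Length 4: M1..M4: k=1: 0+5130+10·15·10=6630; k=2: 2850+2280+10·19·10=7030; k=3: 5130+0+10·12·10=6330 → min 6330.
Optimal order: (((M1 M2) M3) M4) with cost 6330.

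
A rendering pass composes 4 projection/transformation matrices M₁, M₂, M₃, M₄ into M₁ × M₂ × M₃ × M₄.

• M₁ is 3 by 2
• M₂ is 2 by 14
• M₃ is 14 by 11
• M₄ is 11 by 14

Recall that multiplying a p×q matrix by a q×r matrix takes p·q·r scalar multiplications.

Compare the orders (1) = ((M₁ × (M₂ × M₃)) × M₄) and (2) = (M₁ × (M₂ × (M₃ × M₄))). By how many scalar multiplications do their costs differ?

Order (1) = ((M₁ × (M₂ × M₃)) × M₄): (M₂ × M₃): 2×14 by 14×11 → 2×11, cost 2·14·11 = 308; (M₁ × (M₂ × M₃)): 3×2 by 2×11 → 3×11, cost 3·2·11 = 66; cumulative 374; ((M₁ × (M₂ × M₃)) × M₄): 3×11 by 11×14 → 3×14, cost 3·11·14 = 462; cumulative 836. Total 836.
Order (2) = (M₁ × (M₂ × (M₃ × M₄))): (M₃ × M₄): 14×11 by 11×14 → 14×14, cost 14·11·14 = 2156; (M₂ × (M₃ × M₄)): 2×14 by 14×14 → 2×14, cost 2·14·14 = 392; cumulative 2548; (M₁ × (M₂ × (M₃ × M₄))): 3×2 by 2×14 → 3×14, cost 3·2·14 = 84; cumulative 2632. Total 2632.
Difference: |836 − 2632| = 1796.

1796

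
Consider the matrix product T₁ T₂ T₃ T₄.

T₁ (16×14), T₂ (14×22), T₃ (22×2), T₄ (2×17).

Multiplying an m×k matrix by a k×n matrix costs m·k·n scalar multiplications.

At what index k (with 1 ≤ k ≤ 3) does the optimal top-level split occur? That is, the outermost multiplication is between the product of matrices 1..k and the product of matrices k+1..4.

3

Adjacent pairs: T₁T₂ = 16·14·22 = 4928; T₂T₃ = 14·22·2 = 616; T₃T₄ = 22·2·17 = 748.
Length 3: T₁..T₃: k=1: 0+616+16·14·2=1064; k=2: 4928+0+16·22·2=5632 → min 1064 | T₂..T₄: k=2: 0+748+14·22·17=5984; k=3: 616+0+14·2·17=1092 → min 1092.
Top-level splits: k=1: (T₁..T₁)·(T₂..T₄) → 0+1092+16·14·17 = 4900; k=2: (T₁..T₂)·(T₃..T₄) → 4928+748+16·22·17 = 11660; k=3: (T₁..T₃)·(T₄..T₄) → 1064+0+16·2·17 = 1608.
Best split is after T₃, i.e. k = 3.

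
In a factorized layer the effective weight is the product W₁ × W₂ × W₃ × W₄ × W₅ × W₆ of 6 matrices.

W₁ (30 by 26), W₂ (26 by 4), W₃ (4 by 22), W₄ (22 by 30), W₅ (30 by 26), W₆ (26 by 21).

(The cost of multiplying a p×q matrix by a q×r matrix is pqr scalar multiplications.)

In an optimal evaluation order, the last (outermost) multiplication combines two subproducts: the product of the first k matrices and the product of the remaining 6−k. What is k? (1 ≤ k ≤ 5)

2

Adjacent pairs: W₁W₂ = 30·26·4 = 3120; W₂W₃ = 26·4·22 = 2288; W₃W₄ = 4·22·30 = 2640; W₄W₅ = 22·30·26 = 17160; W₅W₆ = 30·26·21 = 16380.
Length 3: W₁..W₃: k=1: 0+2288+30·26·22=19448; k=2: 3120+0+30·4·22=5760 → min 5760 | W₂..W₄: k=2: 0+2640+26·4·30=5760; k=3: 2288+0+26·22·30=19448 → min 5760 | W₃..W₅: k=3: 0+17160+4·22·26=19448; k=4: 2640+0+4·30·26=5760 → min 5760 | W₄..W₆: k=4: 0+16380+22·30·21=30240; k=5: 17160+0+22·26·21=29172 → min 29172.
Length 4: W₁..W₄: k=1: 0+5760+30·26·30=29160; k=2: 3120+2640+30·4·30=9360; k=3: 5760+0+30·22·30=25560 → min 9360 | W₂..W₅: k=2: 0+5760+26·4·26=8464; k=3: 2288+17160+26·22·26=34320; k=4: 5760+0+26·30·26=26040 → min 8464 | W₃..W₆: k=3: 0+29172+4·22·21=31020; k=4: 2640+16380+4·30·21=21540; k=5: 5760+0+4·26·21=7944 → min 7944.
Length 5: W₁..W₅: k=1: 0+8464+30·26·26=28744; k=2: 3120+5760+30·4·26=12000; k=3: 5760+17160+30·22·26=40080; k=4: 9360+0+30·30·26=32760 → min 12000 | W₂..W₆: k=2: 0+7944+26·4·21=10128; k=3: 2288+29172+26·22·21=43472; k=4: 5760+16380+26·30·21=38520; k=5: 8464+0+26·26·21=22660 → min 10128.
Top-level splits: k=1: (W₁..W₁)·(W₂..W₆) → 0+10128+30·26·21 = 26508; k=2: (W₁..W₂)·(W₃..W₆) → 3120+7944+30·4·21 = 13584; k=3: (W₁..W₃)·(W₄..W₆) → 5760+29172+30·22·21 = 48792; k=4: (W₁..W₄)·(W₅..W₆) → 9360+16380+30·30·21 = 44640; k=5: (W₁..W₅)·(W₆..W₆) → 12000+0+30·26·21 = 28380.
Best split is after W₂, i.e. k = 2.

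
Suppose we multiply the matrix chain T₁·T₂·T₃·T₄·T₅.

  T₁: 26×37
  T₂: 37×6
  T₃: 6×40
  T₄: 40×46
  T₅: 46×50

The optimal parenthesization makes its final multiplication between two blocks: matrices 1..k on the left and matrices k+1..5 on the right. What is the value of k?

2

Adjacent pairs: T₁T₂ = 26·37·6 = 5772; T₂T₃ = 37·6·40 = 8880; T₃T₄ = 6·40·46 = 11040; T₄T₅ = 40·46·50 = 92000.
Length 3: T₁..T₃: k=1: 0+8880+26·37·40=47360; k=2: 5772+0+26·6·40=12012 → min 12012 | T₂..T₄: k=2: 0+11040+37·6·46=21252; k=3: 8880+0+37·40·46=76960 → min 21252 | T₃..T₅: k=3: 0+92000+6·40·50=104000; k=4: 11040+0+6·46·50=24840 → min 24840.
Length 4: T₁..T₄: k=1: 0+21252+26·37·46=65504; k=2: 5772+11040+26·6·46=23988; k=3: 12012+0+26·40·46=59852 → min 23988 | T₂..T₅: k=2: 0+24840+37·6·50=35940; k=3: 8880+92000+37·40·50=174880; k=4: 21252+0+37·46·50=106352 → min 35940.
Top-level splits: k=1: (T₁..T₁)·(T₂..T₅) → 0+35940+26·37·50 = 84040; k=2: (T₁..T₂)·(T₃..T₅) → 5772+24840+26·6·50 = 38412; k=3: (T₁..T₃)·(T₄..T₅) → 12012+92000+26·40·50 = 156012; k=4: (T₁..T₄)·(T₅..T₅) → 23988+0+26·46·50 = 83788.
Best split is after T₂, i.e. k = 2.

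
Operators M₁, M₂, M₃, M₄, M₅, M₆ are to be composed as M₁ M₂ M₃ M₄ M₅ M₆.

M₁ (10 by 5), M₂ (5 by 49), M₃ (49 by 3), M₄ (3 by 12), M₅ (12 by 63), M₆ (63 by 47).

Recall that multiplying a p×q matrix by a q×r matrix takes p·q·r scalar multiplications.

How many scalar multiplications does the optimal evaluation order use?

Adjacent pairs: M₁M₂ = 10·5·49 = 2450; M₂M₃ = 5·49·3 = 735; M₃M₄ = 49·3·12 = 1764; M₄M₅ = 3·12·63 = 2268; M₅M₆ = 12·63·47 = 35532.
Length 3: M₁..M₃: k=1: 0+735+10·5·3=885; k=2: 2450+0+10·49·3=3920 → min 885 | M₂..M₄: k=2: 0+1764+5·49·12=4704; k=3: 735+0+5·3·12=915 → min 915 | M₃..M₅: k=3: 0+2268+49·3·63=11529; k=4: 1764+0+49·12·63=38808 → min 11529 | M₄..M₆: k=4: 0+35532+3·12·47=37224; k=5: 2268+0+3·63·47=11151 → min 11151.
Length 4: M₁..M₄: k=1: 0+915+10·5·12=1515; k=2: 2450+1764+10·49·12=10094; k=3: 885+0+10·3·12=1245 → min 1245 | M₂..M₅: k=2: 0+11529+5·49·63=26964; k=3: 735+2268+5·3·63=3948; k=4: 915+0+5·12·63=4695 → min 3948 | M₃..M₆: k=3: 0+11151+49·3·47=18060; k=4: 1764+35532+49·12·47=64932; k=5: 11529+0+49·63·47=156618 → min 18060.
Length 5: M₁..M₅: k=1: 0+3948+10·5·63=7098; k=2: 2450+11529+10·49·63=44849; k=3: 885+2268+10·3·63=5043; k=4: 1245+0+10·12·63=8805 → min 5043 | M₂..M₆: k=2: 0+18060+5·49·47=29575; k=3: 735+11151+5·3·47=12591; k=4: 915+35532+5·12·47=39267; k=5: 3948+0+5·63·47=18753 → min 12591.
Length 6: M₁..M₆: k=1: 0+12591+10·5·47=14941; k=2: 2450+18060+10·49·47=43540; k=3: 885+11151+10·3·47=13446; k=4: 1245+35532+10·12·47=42417; k=5: 5043+0+10·63·47=34653 → min 13446.
Optimal order: ((M₁ (M₂ M₃)) ((M₄ M₅) M₆)) with cost 13446.

13446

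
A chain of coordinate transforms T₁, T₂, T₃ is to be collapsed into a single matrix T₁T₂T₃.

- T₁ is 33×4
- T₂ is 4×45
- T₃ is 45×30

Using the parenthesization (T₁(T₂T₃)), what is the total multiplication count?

9360

(T₂T₃): 4×45 by 45×30 → 4×30, cost 4·45·30 = 5400
(T₁(T₂T₃)): 33×4 by 4×30 → 33×30, cost 33·4·30 = 3960; cumulative 9360
Total: 9360 scalar multiplications.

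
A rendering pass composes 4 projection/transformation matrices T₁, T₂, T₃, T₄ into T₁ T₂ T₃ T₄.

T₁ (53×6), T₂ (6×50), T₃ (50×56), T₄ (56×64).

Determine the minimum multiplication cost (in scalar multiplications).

Adjacent pairs: T₁T₂ = 53·6·50 = 15900; T₂T₃ = 6·50·56 = 16800; T₃T₄ = 50·56·64 = 179200.
Length 3: T₁..T₃: k=1: 0+16800+53·6·56=34608; k=2: 15900+0+53·50·56=164300 → min 34608 | T₂..T₄: k=2: 0+179200+6·50·64=198400; k=3: 16800+0+6·56·64=38304 → min 38304.
Length 4: T₁..T₄: k=1: 0+38304+53·6·64=58656; k=2: 15900+179200+53·50·64=364700; k=3: 34608+0+53·56·64=224560 → min 58656.
Optimal order: (T₁ ((T₂ T₃) T₄)) with cost 58656.

58656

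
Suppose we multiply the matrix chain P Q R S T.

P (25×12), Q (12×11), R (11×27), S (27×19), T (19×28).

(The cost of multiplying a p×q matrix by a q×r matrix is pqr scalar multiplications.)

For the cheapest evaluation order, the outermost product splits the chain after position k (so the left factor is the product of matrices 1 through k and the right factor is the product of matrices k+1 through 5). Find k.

Adjacent pairs: PQ = 25·12·11 = 3300; QR = 12·11·27 = 3564; RS = 11·27·19 = 5643; ST = 27·19·28 = 14364.
Length 3: P..R: k=1: 0+3564+25·12·27=11664; k=2: 3300+0+25·11·27=10725 → min 10725 | Q..S: k=2: 0+5643+12·11·19=8151; k=3: 3564+0+12·27·19=9720 → min 8151 | R..T: k=3: 0+14364+11·27·28=22680; k=4: 5643+0+11·19·28=11495 → min 11495.
Length 4: P..S: k=1: 0+8151+25·12·19=13851; k=2: 3300+5643+25·11·19=14168; k=3: 10725+0+25·27·19=23550 → min 13851 | Q..T: k=2: 0+11495+12·11·28=15191; k=3: 3564+14364+12·27·28=27000; k=4: 8151+0+12·19·28=14535 → min 14535.
Top-level splits: k=1: (P..P)·(Q..T) → 0+14535+25·12·28 = 22935; k=2: (P..Q)·(R..T) → 3300+11495+25·11·28 = 22495; k=3: (P..R)·(S..T) → 10725+14364+25·27·28 = 43989; k=4: (P..S)·(T..T) → 13851+0+25·19·28 = 27151.
Best split is after Q, i.e. k = 2.

2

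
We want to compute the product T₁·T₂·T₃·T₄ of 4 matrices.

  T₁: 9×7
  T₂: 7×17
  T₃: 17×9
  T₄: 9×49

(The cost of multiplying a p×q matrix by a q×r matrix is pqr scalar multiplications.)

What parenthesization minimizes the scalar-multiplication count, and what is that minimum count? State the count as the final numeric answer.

Adjacent pairs: T₁T₂ = 9·7·17 = 1071; T₂T₃ = 7·17·9 = 1071; T₃T₄ = 17·9·49 = 7497.
Length 3: T₁..T₃: k=1: 0+1071+9·7·9=1638; k=2: 1071+0+9·17·9=2448 → min 1638 | T₂..T₄: k=2: 0+7497+7·17·49=13328; k=3: 1071+0+7·9·49=4158 → min 4158.
Length 4: T₁..T₄: k=1: 0+4158+9·7·49=7245; k=2: 1071+7497+9·17·49=16065; k=3: 1638+0+9·9·49=5607 → min 5607.
Optimal parenthesization: ((T₁·(T₂·T₃))·T₄) with cost 5607.

5607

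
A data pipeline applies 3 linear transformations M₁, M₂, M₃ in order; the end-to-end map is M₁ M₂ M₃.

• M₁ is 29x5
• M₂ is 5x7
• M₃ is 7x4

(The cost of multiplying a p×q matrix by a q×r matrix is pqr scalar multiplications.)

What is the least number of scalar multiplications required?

Order (M₁ (M₂ M₃)): (M₂ M₃): 5×7 by 7×4 → 5×4, cost 5·7·4 = 140; (M₁ (M₂ M₃)): 29×5 by 5×4 → 29×4, cost 29·5·4 = 580; cumulative 720. Total 720.
Order ((M₁ M₂) M₃): (M₁ M₂): 29×5 by 5×7 → 29×7, cost 29·5·7 = 1015; ((M₁ M₂) M₃): 29×7 by 7×4 → 29×4, cost 29·7·4 = 812; cumulative 1827. Total 1827.
Minimum: 720.

720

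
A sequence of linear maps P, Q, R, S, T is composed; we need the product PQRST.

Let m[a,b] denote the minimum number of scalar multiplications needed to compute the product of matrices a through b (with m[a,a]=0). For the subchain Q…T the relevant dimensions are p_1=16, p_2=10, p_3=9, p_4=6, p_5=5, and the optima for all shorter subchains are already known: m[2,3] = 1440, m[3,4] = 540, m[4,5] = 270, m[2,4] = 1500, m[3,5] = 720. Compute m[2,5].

1520

m[2,5] = min over k∈[2,4] of m[2,k]+m[k+1,5]+p_{1}·p_k·p_{5}.
k=2: 0 + 720 + 16·10·5 = 1520; k=3: 1440 + 270 + 16·9·5 = 2430; k=4: 1500 + 0 + 16·6·5 = 1980.
Minimum: 1520 at k=2.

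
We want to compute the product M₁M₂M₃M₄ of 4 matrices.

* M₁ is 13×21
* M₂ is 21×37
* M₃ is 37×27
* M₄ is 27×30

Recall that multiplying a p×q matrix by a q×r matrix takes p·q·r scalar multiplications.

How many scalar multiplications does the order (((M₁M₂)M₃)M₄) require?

(M₁M₂): 13×21 by 21×37 → 13×37, cost 13·21·37 = 10101
((M₁M₂)M₃): 13×37 by 37×27 → 13×27, cost 13·37·27 = 12987; cumulative 23088
(((M₁M₂)M₃)M₄): 13×27 by 27×30 → 13×30, cost 13·27·30 = 10530; cumulative 33618
Total: 33618 scalar multiplications.

33618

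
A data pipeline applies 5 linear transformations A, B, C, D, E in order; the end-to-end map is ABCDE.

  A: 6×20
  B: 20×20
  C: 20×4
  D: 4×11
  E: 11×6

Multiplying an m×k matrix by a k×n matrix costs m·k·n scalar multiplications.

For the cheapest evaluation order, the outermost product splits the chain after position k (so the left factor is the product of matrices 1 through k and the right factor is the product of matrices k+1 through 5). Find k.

Adjacent pairs: AB = 6·20·20 = 2400; BC = 20·20·4 = 1600; CD = 20·4·11 = 880; DE = 4·11·6 = 264.
Length 3: A..C: k=1: 0+1600+6·20·4=2080; k=2: 2400+0+6·20·4=2880 → min 2080 | B..D: k=2: 0+880+20·20·11=5280; k=3: 1600+0+20·4·11=2480 → min 2480 | C..E: k=3: 0+264+20·4·6=744; k=4: 880+0+20·11·6=2200 → min 744.
Length 4: A..D: k=1: 0+2480+6·20·11=3800; k=2: 2400+880+6·20·11=4600; k=3: 2080+0+6·4·11=2344 → min 2344 | B..E: k=2: 0+744+20·20·6=3144; k=3: 1600+264+20·4·6=2344; k=4: 2480+0+20·11·6=3800 → min 2344.
Top-level splits: k=1: (A..A)·(B..E) → 0+2344+6·20·6 = 3064; k=2: (A..B)·(C..E) → 2400+744+6·20·6 = 3864; k=3: (A..C)·(D..E) → 2080+264+6·4·6 = 2488; k=4: (A..D)·(E..E) → 2344+0+6·11·6 = 2740.
Best split is after C, i.e. k = 3.

3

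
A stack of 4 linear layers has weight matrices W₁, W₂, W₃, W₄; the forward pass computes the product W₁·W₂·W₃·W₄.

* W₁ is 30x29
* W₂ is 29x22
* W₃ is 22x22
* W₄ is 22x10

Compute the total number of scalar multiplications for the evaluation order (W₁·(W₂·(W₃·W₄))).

19920

(W₃·W₄): 22×22 by 22×10 → 22×10, cost 22·22·10 = 4840
(W₂·(W₃·W₄)): 29×22 by 22×10 → 29×10, cost 29·22·10 = 6380; cumulative 11220
(W₁·(W₂·(W₃·W₄))): 30×29 by 29×10 → 30×10, cost 30·29·10 = 8700; cumulative 19920
Total: 19920 scalar multiplications.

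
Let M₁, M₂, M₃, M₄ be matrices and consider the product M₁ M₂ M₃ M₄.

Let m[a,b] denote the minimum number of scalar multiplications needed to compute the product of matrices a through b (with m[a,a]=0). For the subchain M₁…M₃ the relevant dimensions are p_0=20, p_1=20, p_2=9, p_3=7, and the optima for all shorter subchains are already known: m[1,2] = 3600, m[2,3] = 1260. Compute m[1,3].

4060

m[1,3] = min over k∈[1,2] of m[1,k]+m[k+1,3]+p_{0}·p_k·p_{3}.
k=1: 0 + 1260 + 20·20·7 = 4060; k=2: 3600 + 0 + 20·9·7 = 4860.
Minimum: 4060 at k=1.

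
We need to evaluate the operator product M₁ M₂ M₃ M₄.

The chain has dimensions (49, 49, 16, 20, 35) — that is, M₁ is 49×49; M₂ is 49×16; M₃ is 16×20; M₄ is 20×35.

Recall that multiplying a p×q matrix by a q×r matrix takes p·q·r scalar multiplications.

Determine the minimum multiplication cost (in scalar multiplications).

Adjacent pairs: M₁M₂ = 49·49·16 = 38416; M₂M₃ = 49·16·20 = 15680; M₃M₄ = 16·20·35 = 11200.
Length 3: M₁..M₃: k=1: 0+15680+49·49·20=63700; k=2: 38416+0+49·16·20=54096 → min 54096 | M₂..M₄: k=2: 0+11200+49·16·35=38640; k=3: 15680+0+49·20·35=49980 → min 38640.
Length 4: M₁..M₄: k=1: 0+38640+49·49·35=122675; k=2: 38416+11200+49·16·35=77056; k=3: 54096+0+49·20·35=88396 → min 77056.
Optimal order: ((M₁ M₂) (M₃ M₄)) with cost 77056.

77056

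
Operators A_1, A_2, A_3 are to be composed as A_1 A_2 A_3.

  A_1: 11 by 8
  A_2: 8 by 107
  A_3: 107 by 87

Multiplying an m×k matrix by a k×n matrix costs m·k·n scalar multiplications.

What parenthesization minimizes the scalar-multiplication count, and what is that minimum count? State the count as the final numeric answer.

(A_1 (A_2 A_3)): cost 82128.
((A_1 A_2) A_3): cost 111815.
Optimal: (A_1 (A_2 A_3)) with cost 82128.

82128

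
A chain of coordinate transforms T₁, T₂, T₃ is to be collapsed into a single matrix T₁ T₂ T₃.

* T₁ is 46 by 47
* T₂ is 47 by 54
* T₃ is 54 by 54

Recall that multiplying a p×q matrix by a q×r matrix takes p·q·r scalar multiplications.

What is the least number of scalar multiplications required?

250884

Order (T₁ (T₂ T₃)): (T₂ T₃): 47×54 by 54×54 → 47×54, cost 47·54·54 = 137052; (T₁ (T₂ T₃)): 46×47 by 47×54 → 46×54, cost 46·47·54 = 116748; cumulative 253800. Total 253800.
Order ((T₁ T₂) T₃): (T₁ T₂): 46×47 by 47×54 → 46×54, cost 46·47·54 = 116748; ((T₁ T₂) T₃): 46×54 by 54×54 → 46×54, cost 46·54·54 = 134136; cumulative 250884. Total 250884.
Minimum: 250884.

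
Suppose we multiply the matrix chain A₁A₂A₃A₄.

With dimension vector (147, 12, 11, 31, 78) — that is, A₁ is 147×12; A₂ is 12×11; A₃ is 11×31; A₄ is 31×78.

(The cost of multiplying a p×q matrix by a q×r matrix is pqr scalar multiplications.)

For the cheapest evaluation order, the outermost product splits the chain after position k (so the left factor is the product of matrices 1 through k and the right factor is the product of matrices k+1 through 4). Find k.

1

Adjacent pairs: A₁A₂ = 147·12·11 = 19404; A₂A₃ = 12·11·31 = 4092; A₃A₄ = 11·31·78 = 26598.
Length 3: A₁..A₃: k=1: 0+4092+147·12·31=58776; k=2: 19404+0+147·11·31=69531 → min 58776 | A₂..A₄: k=2: 0+26598+12·11·78=36894; k=3: 4092+0+12·31·78=33108 → min 33108.
Top-level splits: k=1: (A₁..A₁)·(A₂..A₄) → 0+33108+147·12·78 = 170700; k=2: (A₁..A₂)·(A₃..A₄) → 19404+26598+147·11·78 = 172128; k=3: (A₁..A₃)·(A₄..A₄) → 58776+0+147·31·78 = 414222.
Best split is after A₁, i.e. k = 1.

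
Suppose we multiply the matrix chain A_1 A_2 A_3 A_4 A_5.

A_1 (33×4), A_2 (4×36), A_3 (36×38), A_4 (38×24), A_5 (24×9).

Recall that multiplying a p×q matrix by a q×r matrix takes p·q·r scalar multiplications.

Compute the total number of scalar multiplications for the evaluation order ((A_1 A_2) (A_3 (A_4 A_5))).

35964

(A_1 A_2): 33×4 by 4×36 → 33×36, cost 33·4·36 = 4752
(A_4 A_5): 38×24 by 24×9 → 38×9, cost 38·24·9 = 8208
(A_3 (A_4 A_5)): 36×38 by 38×9 → 36×9, cost 36·38·9 = 12312; cumulative 20520
((A_1 A_2) (A_3 (A_4 A_5))): 33×36 by 36×9 → 33×9, cost 33·36·9 = 10692; cumulative 35964
Total: 35964 scalar multiplications.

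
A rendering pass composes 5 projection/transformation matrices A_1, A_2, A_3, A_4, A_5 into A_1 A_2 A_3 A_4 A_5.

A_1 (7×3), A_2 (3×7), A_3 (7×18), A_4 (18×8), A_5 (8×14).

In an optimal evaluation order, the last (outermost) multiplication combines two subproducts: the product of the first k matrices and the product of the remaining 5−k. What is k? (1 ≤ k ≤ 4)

1

Adjacent pairs: A_1A_2 = 7·3·7 = 147; A_2A_3 = 3·7·18 = 378; A_3A_4 = 7·18·8 = 1008; A_4A_5 = 18·8·14 = 2016.
Length 3: A_1..A_3: k=1: 0+378+7·3·18=756; k=2: 147+0+7·7·18=1029 → min 756 | A_2..A_4: k=2: 0+1008+3·7·8=1176; k=3: 378+0+3·18·8=810 → min 810 | A_3..A_5: k=3: 0+2016+7·18·14=3780; k=4: 1008+0+7·8·14=1792 → min 1792.
Length 4: A_1..A_4: k=1: 0+810+7·3·8=978; k=2: 147+1008+7·7·8=1547; k=3: 756+0+7·18·8=1764 → min 978 | A_2..A_5: k=2: 0+1792+3·7·14=2086; k=3: 378+2016+3·18·14=3150; k=4: 810+0+3·8·14=1146 → min 1146.
Top-level splits: k=1: (A_1..A_1)·(A_2..A_5) → 0+1146+7·3·14 = 1440; k=2: (A_1..A_2)·(A_3..A_5) → 147+1792+7·7·14 = 2625; k=3: (A_1..A_3)·(A_4..A_5) → 756+2016+7·18·14 = 4536; k=4: (A_1..A_4)·(A_5..A_5) → 978+0+7·8·14 = 1762.
Best split is after A_1, i.e. k = 1.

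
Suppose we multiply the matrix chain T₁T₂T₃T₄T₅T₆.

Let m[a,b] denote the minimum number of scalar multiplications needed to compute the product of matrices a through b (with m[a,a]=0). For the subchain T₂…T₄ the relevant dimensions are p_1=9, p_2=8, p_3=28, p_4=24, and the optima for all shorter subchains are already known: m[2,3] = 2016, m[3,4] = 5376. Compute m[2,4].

m[2,4] = min over k∈[2,3] of m[2,k]+m[k+1,4]+p_{1}·p_k·p_{4}.
k=2: 0 + 5376 + 9·8·24 = 7104; k=3: 2016 + 0 + 9·28·24 = 8064.
Minimum: 7104 at k=2.

7104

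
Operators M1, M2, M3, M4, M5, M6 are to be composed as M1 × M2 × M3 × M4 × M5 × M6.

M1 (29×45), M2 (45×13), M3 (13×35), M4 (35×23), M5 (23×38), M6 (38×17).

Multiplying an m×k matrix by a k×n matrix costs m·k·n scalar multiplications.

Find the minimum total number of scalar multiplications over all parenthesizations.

Adjacent pairs: M1M2 = 29·45·13 = 16965; M2M3 = 45·13·35 = 20475; M3M4 = 13·35·23 = 10465; M4M5 = 35·23·38 = 30590; M5M6 = 23·38·17 = 14858.
Length 3: M1..M3: k=1: 0+20475+29·45·35=66150; k=2: 16965+0+29·13·35=30160 → min 30160 | M2..M4: k=2: 0+10465+45·13·23=23920; k=3: 20475+0+45·35·23=56700 → min 23920 | M3..M5: k=3: 0+30590+13·35·38=47880; k=4: 10465+0+13·23·38=21827 → min 21827 | M4..M6: k=4: 0+14858+35·23·17=28543; k=5: 30590+0+35·38·17=53200 → min 28543.
Length 4: M1..M4: k=1: 0+23920+29·45·23=53935; k=2: 16965+10465+29·13·23=36101; k=3: 30160+0+29·35·23=53505 → min 36101 | M2..M5: k=2: 0+21827+45·13·38=44057; k=3: 20475+30590+45·35·38=110915; k=4: 23920+0+45·23·38=63250 → min 44057 | M3..M6: k=3: 0+28543+13·35·17=36278; k=4: 10465+14858+13·23·17=30406; k=5: 21827+0+13·38·17=30225 → min 30225.
Length 5: M1..M5: k=1: 0+44057+29·45·38=93647; k=2: 16965+21827+29·13·38=53118; k=3: 30160+30590+29·35·38=99320; k=4: 36101+0+29·23·38=61447 → min 53118 | M2..M6: k=2: 0+30225+45·13·17=40170; k=3: 20475+28543+45·35·17=75793; k=4: 23920+14858+45·23·17=56373; k=5: 44057+0+45·38·17=73127 → min 40170.
Length 6: M1..M6: k=1: 0+40170+29·45·17=62355; k=2: 16965+30225+29·13·17=53599; k=3: 30160+28543+29·35·17=75958; k=4: 36101+14858+29·23·17=62298; k=5: 53118+0+29·38·17=71852 → min 53599.
Optimal order: ((M1 × M2) × (((M3 × M4) × M5) × M6)) with cost 53599.

53599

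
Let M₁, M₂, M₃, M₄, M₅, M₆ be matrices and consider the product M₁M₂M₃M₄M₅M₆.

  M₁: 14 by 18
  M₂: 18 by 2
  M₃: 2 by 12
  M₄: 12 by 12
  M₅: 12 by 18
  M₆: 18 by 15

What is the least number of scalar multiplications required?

2184

Adjacent pairs: M₁M₂ = 14·18·2 = 504; M₂M₃ = 18·2·12 = 432; M₃M₄ = 2·12·12 = 288; M₄M₅ = 12·12·18 = 2592; M₅M₆ = 12·18·15 = 3240.
Length 3: M₁..M₃: k=1: 0+432+14·18·12=3456; k=2: 504+0+14·2·12=840 → min 840 | M₂..M₄: k=2: 0+288+18·2·12=720; k=3: 432+0+18·12·12=3024 → min 720 | M₃..M₅: k=3: 0+2592+2·12·18=3024; k=4: 288+0+2·12·18=720 → min 720 | M₄..M₆: k=4: 0+3240+12·12·15=5400; k=5: 2592+0+12·18·15=5832 → min 5400.
Length 4: M₁..M₄: k=1: 0+720+14·18·12=3744; k=2: 504+288+14·2·12=1128; k=3: 840+0+14·12·12=2856 → min 1128 | M₂..M₅: k=2: 0+720+18·2·18=1368; k=3: 432+2592+18·12·18=6912; k=4: 720+0+18·12·18=4608 → min 1368 | M₃..M₆: k=3: 0+5400+2·12·15=5760; k=4: 288+3240+2·12·15=3888; k=5: 720+0+2·18·15=1260 → min 1260.
Length 5: M₁..M₅: k=1: 0+1368+14·18·18=5904; k=2: 504+720+14·2·18=1728; k=3: 840+2592+14·12·18=6456; k=4: 1128+0+14·12·18=4152 → min 1728 | M₂..M₆: k=2: 0+1260+18·2·15=1800; k=3: 432+5400+18·12·15=9072; k=4: 720+3240+18·12·15=7200; k=5: 1368+0+18·18·15=6228 → min 1800.
Length 6: M₁..M₆: k=1: 0+1800+14·18·15=5580; k=2: 504+1260+14·2·15=2184; k=3: 840+5400+14·12·15=8760; k=4: 1128+3240+14·12·15=6888; k=5: 1728+0+14·18·15=5508 → min 2184.
Optimal order: ((M₁M₂)(((M₃M₄)M₅)M₆)) with cost 2184.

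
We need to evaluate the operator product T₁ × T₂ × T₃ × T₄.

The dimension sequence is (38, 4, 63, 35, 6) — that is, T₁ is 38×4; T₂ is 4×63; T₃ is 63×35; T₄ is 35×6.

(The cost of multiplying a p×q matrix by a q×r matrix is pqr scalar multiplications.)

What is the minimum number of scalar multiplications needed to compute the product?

Adjacent pairs: T₁T₂ = 38·4·63 = 9576; T₂T₃ = 4·63·35 = 8820; T₃T₄ = 63·35·6 = 13230.
Length 3: T₁..T₃: k=1: 0+8820+38·4·35=14140; k=2: 9576+0+38·63·35=93366 → min 14140 | T₂..T₄: k=2: 0+13230+4·63·6=14742; k=3: 8820+0+4·35·6=9660 → min 9660.
Length 4: T₁..T₄: k=1: 0+9660+38·4·6=10572; k=2: 9576+13230+38·63·6=37170; k=3: 14140+0+38·35·6=22120 → min 10572.
Optimal order: (T₁ × ((T₂ × T₃) × T₄)) with cost 10572.

10572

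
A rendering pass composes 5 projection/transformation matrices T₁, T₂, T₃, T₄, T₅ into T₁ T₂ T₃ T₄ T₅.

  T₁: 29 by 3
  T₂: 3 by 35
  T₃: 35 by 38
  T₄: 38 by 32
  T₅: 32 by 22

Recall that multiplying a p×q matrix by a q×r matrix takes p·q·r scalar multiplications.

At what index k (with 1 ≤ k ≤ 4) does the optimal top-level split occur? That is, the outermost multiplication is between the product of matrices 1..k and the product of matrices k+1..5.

Adjacent pairs: T₁T₂ = 29·3·35 = 3045; T₂T₃ = 3·35·38 = 3990; T₃T₄ = 35·38·32 = 42560; T₄T₅ = 38·32·22 = 26752.
Length 3: T₁..T₃: k=1: 0+3990+29·3·38=7296; k=2: 3045+0+29·35·38=41615 → min 7296 | T₂..T₄: k=2: 0+42560+3·35·32=45920; k=3: 3990+0+3·38·32=7638 → min 7638 | T₃..T₅: k=3: 0+26752+35·38·22=56012; k=4: 42560+0+35·32·22=67200 → min 56012.
Length 4: T₁..T₄: k=1: 0+7638+29·3·32=10422; k=2: 3045+42560+29·35·32=78085; k=3: 7296+0+29·38·32=42560 → min 10422 | T₂..T₅: k=2: 0+56012+3·35·22=58322; k=3: 3990+26752+3·38·22=33250; k=4: 7638+0+3·32·22=9750 → min 9750.
Top-level splits: k=1: (T₁..T₁)·(T₂..T₅) → 0+9750+29·3·22 = 11664; k=2: (T₁..T₂)·(T₃..T₅) → 3045+56012+29·35·22 = 81387; k=3: (T₁..T₃)·(T₄..T₅) → 7296+26752+29·38·22 = 58292; k=4: (T₁..T₄)·(T₅..T₅) → 10422+0+29·32·22 = 30838.
Best split is after T₁, i.e. k = 1.

1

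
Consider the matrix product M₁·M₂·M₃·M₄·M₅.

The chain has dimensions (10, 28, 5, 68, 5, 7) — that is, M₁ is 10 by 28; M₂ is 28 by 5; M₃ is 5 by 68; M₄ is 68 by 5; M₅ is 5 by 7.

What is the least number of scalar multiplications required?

Adjacent pairs: M₁M₂ = 10·28·5 = 1400; M₂M₃ = 28·5·68 = 9520; M₃M₄ = 5·68·5 = 1700; M₄M₅ = 68·5·7 = 2380.
Length 3: M₁..M₃: k=1: 0+9520+10·28·68=28560; k=2: 1400+0+10·5·68=4800 → min 4800 | M₂..M₄: k=2: 0+1700+28·5·5=2400; k=3: 9520+0+28·68·5=19040 → min 2400 | M₃..M₅: k=3: 0+2380+5·68·7=4760; k=4: 1700+0+5·5·7=1875 → min 1875.
Length 4: M₁..M₄: k=1: 0+2400+10·28·5=3800; k=2: 1400+1700+10·5·5=3350; k=3: 4800+0+10·68·5=8200 → min 3350 | M₂..M₅: k=2: 0+1875+28·5·7=2855; k=3: 9520+2380+28·68·7=25228; k=4: 2400+0+28·5·7=3380 → min 2855.
Length 5: M₁..M₅: k=1: 0+2855+10·28·7=4815; k=2: 1400+1875+10·5·7=3625; k=3: 4800+2380+10·68·7=11940; k=4: 3350+0+10·5·7=3700 → min 3625.
Optimal order: ((M₁·M₂)·((M₃·M₄)·M₅)) with cost 3625.

3625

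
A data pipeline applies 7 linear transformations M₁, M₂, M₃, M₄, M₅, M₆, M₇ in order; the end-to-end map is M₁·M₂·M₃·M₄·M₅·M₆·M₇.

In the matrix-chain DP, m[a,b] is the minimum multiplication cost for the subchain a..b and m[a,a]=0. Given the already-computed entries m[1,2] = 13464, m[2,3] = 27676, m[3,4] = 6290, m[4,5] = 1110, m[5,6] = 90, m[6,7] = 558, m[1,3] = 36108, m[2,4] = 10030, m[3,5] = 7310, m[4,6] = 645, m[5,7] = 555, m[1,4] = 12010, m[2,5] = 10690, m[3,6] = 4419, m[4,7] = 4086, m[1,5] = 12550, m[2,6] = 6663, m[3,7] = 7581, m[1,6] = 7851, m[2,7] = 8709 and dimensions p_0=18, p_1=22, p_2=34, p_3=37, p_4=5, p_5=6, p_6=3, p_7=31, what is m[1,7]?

9525

m[1,7] = min over k∈[1,6] of m[1,k]+m[k+1,7]+p_{0}·p_k·p_{7}.
k=1: 0 + 8709 + 18·22·31 = 20985; k=2: 13464 + 7581 + 18·34·31 = 40017; k=3: 36108 + 4086 + 18·37·31 = 60840; k=4: 12010 + 555 + 18·5·31 = 15355; k=5: 12550 + 558 + 18·6·31 = 16456; k=6: 7851 + 0 + 18·3·31 = 9525.
Minimum: 9525 at k=6.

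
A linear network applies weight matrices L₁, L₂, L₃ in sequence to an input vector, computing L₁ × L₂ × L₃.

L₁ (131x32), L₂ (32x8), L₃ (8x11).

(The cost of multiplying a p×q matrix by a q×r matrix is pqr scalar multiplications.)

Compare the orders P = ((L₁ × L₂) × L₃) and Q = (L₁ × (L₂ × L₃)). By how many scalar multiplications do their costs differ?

3864

Order P = ((L₁ × L₂) × L₃): (L₁ × L₂): 131×32 by 32×8 → 131×8, cost 131·32·8 = 33536; ((L₁ × L₂) × L₃): 131×8 by 8×11 → 131×11, cost 131·8·11 = 11528; cumulative 45064. Total 45064.
Order Q = (L₁ × (L₂ × L₃)): (L₂ × L₃): 32×8 by 8×11 → 32×11, cost 32·8·11 = 2816; (L₁ × (L₂ × L₃)): 131×32 by 32×11 → 131×11, cost 131·32·11 = 46112; cumulative 48928. Total 48928.
Difference: |45064 − 48928| = 3864.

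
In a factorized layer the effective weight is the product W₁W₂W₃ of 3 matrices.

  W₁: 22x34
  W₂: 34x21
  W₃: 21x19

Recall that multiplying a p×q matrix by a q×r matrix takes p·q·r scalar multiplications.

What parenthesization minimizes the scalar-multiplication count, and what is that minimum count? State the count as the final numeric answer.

(W₁(W₂W₃)): cost 27778.
((W₁W₂)W₃): cost 24486.
Optimal: ((W₁W₂)W₃) with cost 24486.

24486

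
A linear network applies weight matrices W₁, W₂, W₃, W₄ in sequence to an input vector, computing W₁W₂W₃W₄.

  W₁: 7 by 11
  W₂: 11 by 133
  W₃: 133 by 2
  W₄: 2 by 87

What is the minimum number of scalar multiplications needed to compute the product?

Adjacent pairs: W₁W₂ = 7·11·133 = 10241; W₂W₃ = 11·133·2 = 2926; W₃W₄ = 133·2·87 = 23142.
Length 3: W₁..W₃: k=1: 0+2926+7·11·2=3080; k=2: 10241+0+7·133·2=12103 → min 3080 | W₂..W₄: k=2: 0+23142+11·133·87=150423; k=3: 2926+0+11·2·87=4840 → min 4840.
Length 4: W₁..W₄: k=1: 0+4840+7·11·87=11539; k=2: 10241+23142+7·133·87=114380; k=3: 3080+0+7·2·87=4298 → min 4298.
Optimal order: ((W₁(W₂W₃))W₄) with cost 4298.

4298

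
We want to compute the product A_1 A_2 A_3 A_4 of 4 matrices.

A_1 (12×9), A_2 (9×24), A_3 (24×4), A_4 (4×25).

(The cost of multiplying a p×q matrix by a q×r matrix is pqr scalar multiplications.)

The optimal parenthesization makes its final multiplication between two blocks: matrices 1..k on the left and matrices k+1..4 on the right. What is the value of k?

3

Adjacent pairs: A_1A_2 = 12·9·24 = 2592; A_2A_3 = 9·24·4 = 864; A_3A_4 = 24·4·25 = 2400.
Length 3: A_1..A_3: k=1: 0+864+12·9·4=1296; k=2: 2592+0+12·24·4=3744 → min 1296 | A_2..A_4: k=2: 0+2400+9·24·25=7800; k=3: 864+0+9·4·25=1764 → min 1764.
Top-level splits: k=1: (A_1..A_1)·(A_2..A_4) → 0+1764+12·9·25 = 4464; k=2: (A_1..A_2)·(A_3..A_4) → 2592+2400+12·24·25 = 12192; k=3: (A_1..A_3)·(A_4..A_4) → 1296+0+12·4·25 = 2496.
Best split is after A_3, i.e. k = 3.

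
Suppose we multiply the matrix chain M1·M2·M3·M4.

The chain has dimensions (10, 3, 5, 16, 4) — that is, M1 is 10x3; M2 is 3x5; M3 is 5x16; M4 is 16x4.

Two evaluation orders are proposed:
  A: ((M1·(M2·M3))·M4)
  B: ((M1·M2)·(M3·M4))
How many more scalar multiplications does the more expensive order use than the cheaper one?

690

Order A = ((M1·(M2·M3))·M4): (M2·M3): 3×5 by 5×16 → 3×16, cost 3·5·16 = 240; (M1·(M2·M3)): 10×3 by 3×16 → 10×16, cost 10·3·16 = 480; cumulative 720; ((M1·(M2·M3))·M4): 10×16 by 16×4 → 10×4, cost 10·16·4 = 640; cumulative 1360. Total 1360.
Order B = ((M1·M2)·(M3·M4)): (M1·M2): 10×3 by 3×5 → 10×5, cost 10·3·5 = 150; (M3·M4): 5×16 by 16×4 → 5×4, cost 5·16·4 = 320; ((M1·M2)·(M3·M4)): 10×5 by 5×4 → 10×4, cost 10·5·4 = 200; cumulative 670. Total 670.
Difference: |1360 − 670| = 690.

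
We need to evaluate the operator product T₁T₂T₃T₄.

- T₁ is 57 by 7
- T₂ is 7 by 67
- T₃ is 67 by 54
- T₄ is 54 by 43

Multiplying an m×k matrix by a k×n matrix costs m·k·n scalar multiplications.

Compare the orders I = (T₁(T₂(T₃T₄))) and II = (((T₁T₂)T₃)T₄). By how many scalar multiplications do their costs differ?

Order I = (T₁(T₂(T₃T₄))): (T₃T₄): 67×54 by 54×43 → 67×43, cost 67·54·43 = 155574; (T₂(T₃T₄)): 7×67 by 67×43 → 7×43, cost 7·67·43 = 20167; cumulative 175741; (T₁(T₂(T₃T₄))): 57×7 by 7×43 → 57×43, cost 57·7·43 = 17157; cumulative 192898. Total 192898.
Order II = (((T₁T₂)T₃)T₄): (T₁T₂): 57×7 by 7×67 → 57×67, cost 57·7·67 = 26733; ((T₁T₂)T₃): 57×67 by 67×54 → 57×54, cost 57·67·54 = 206226; cumulative 232959; (((T₁T₂)T₃)T₄): 57×54 by 54×43 → 57×43, cost 57·54·43 = 132354; cumulative 365313. Total 365313.
Difference: |192898 − 365313| = 172415.

172415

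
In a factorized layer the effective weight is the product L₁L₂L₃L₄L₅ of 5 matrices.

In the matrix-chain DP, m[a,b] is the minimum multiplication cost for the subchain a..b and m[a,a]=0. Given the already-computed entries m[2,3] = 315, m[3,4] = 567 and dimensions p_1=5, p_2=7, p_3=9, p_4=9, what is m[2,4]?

m[2,4] = min over k∈[2,3] of m[2,k]+m[k+1,4]+p_{1}·p_k·p_{4}.
k=2: 0 + 567 + 5·7·9 = 882; k=3: 315 + 0 + 5·9·9 = 720.
Minimum: 720 at k=3.

720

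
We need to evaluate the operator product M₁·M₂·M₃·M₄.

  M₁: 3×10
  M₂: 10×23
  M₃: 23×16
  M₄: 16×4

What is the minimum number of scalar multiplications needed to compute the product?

Adjacent pairs: M₁M₂ = 3·10·23 = 690; M₂M₃ = 10·23·16 = 3680; M₃M₄ = 23·16·4 = 1472.
Length 3: M₁..M₃: k=1: 0+3680+3·10·16=4160; k=2: 690+0+3·23·16=1794 → min 1794 | M₂..M₄: k=2: 0+1472+10·23·4=2392; k=3: 3680+0+10·16·4=4320 → min 2392.
Length 4: M₁..M₄: k=1: 0+2392+3·10·4=2512; k=2: 690+1472+3·23·4=2438; k=3: 1794+0+3·16·4=1986 → min 1986.
Optimal order: (((M₁·M₂)·M₃)·M₄) with cost 1986.

1986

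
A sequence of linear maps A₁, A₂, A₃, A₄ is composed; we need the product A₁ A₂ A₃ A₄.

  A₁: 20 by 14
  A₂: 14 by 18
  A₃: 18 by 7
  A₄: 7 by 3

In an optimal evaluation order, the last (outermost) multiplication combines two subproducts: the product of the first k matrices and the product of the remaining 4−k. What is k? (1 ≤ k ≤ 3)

Adjacent pairs: A₁A₂ = 20·14·18 = 5040; A₂A₃ = 14·18·7 = 1764; A₃A₄ = 18·7·3 = 378.
Length 3: A₁..A₃: k=1: 0+1764+20·14·7=3724; k=2: 5040+0+20·18·7=7560 → min 3724 | A₂..A₄: k=2: 0+378+14·18·3=1134; k=3: 1764+0+14·7·3=2058 → min 1134.
Top-level splits: k=1: (A₁..A₁)·(A₂..A₄) → 0+1134+20·14·3 = 1974; k=2: (A₁..A₂)·(A₃..A₄) → 5040+378+20·18·3 = 6498; k=3: (A₁..A₃)·(A₄..A₄) → 3724+0+20·7·3 = 4144.
Best split is after A₁, i.e. k = 1.

1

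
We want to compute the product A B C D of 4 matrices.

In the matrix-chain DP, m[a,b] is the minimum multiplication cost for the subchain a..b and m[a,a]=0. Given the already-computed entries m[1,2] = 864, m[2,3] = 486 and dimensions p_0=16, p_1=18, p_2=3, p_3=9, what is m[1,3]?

1296

m[1,3] = min over k∈[1,2] of m[1,k]+m[k+1,3]+p_{0}·p_k·p_{3}.
k=1: 0 + 486 + 16·18·9 = 3078; k=2: 864 + 0 + 16·3·9 = 1296.
Minimum: 1296 at k=2.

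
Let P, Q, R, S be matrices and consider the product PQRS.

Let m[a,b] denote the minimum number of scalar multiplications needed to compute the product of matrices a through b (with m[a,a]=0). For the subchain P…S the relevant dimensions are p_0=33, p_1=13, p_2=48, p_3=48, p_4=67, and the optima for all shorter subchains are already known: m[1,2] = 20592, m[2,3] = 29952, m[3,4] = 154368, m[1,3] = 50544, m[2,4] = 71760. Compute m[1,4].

100503

m[1,4] = min over k∈[1,3] of m[1,k]+m[k+1,4]+p_{0}·p_k·p_{4}.
k=1: 0 + 71760 + 33·13·67 = 100503; k=2: 20592 + 154368 + 33·48·67 = 281088; k=3: 50544 + 0 + 33·48·67 = 156672.
Minimum: 100503 at k=1.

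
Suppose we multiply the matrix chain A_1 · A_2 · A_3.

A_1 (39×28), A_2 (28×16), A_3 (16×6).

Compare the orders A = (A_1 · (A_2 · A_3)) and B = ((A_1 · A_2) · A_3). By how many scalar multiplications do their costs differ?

Order A = (A_1 · (A_2 · A_3)): (A_2 · A_3): 28×16 by 16×6 → 28×6, cost 28·16·6 = 2688; (A_1 · (A_2 · A_3)): 39×28 by 28×6 → 39×6, cost 39·28·6 = 6552; cumulative 9240. Total 9240.
Order B = ((A_1 · A_2) · A_3): (A_1 · A_2): 39×28 by 28×16 → 39×16, cost 39·28·16 = 17472; ((A_1 · A_2) · A_3): 39×16 by 16×6 → 39×6, cost 39·16·6 = 3744; cumulative 21216. Total 21216.
Difference: |9240 − 21216| = 11976.

11976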